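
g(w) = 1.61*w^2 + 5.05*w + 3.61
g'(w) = 3.22*w + 5.05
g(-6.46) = 38.17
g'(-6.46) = -15.75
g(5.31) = 75.82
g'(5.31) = 22.15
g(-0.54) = 1.35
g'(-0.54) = 3.31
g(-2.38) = 0.71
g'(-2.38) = -2.61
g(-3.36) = 4.82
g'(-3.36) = -5.77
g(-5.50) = 24.54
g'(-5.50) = -12.66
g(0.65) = 7.57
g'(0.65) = 7.14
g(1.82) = 18.13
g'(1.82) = 10.91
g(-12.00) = 174.85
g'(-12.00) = -33.59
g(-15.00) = 290.11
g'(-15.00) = -43.25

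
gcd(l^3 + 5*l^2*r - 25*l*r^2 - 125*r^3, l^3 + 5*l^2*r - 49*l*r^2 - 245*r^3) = l + 5*r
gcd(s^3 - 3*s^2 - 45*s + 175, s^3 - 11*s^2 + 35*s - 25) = s^2 - 10*s + 25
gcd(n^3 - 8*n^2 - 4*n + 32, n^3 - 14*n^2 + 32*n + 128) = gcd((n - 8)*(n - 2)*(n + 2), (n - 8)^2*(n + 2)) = n^2 - 6*n - 16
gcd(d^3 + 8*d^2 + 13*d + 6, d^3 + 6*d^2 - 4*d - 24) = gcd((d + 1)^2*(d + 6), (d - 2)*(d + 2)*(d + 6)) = d + 6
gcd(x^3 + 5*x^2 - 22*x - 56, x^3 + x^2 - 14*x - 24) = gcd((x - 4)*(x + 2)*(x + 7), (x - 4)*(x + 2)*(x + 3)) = x^2 - 2*x - 8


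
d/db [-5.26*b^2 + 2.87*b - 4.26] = 2.87 - 10.52*b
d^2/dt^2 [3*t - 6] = 0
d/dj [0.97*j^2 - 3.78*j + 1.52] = 1.94*j - 3.78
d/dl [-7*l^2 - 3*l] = -14*l - 3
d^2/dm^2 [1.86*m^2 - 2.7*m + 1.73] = 3.72000000000000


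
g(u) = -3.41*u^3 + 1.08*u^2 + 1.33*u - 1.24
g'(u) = -10.23*u^2 + 2.16*u + 1.33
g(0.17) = -1.00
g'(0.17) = 1.40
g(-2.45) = 52.13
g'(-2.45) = -65.37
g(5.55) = -543.54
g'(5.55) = -301.79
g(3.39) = -117.17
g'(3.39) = -108.91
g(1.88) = -17.58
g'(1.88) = -30.77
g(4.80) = -347.09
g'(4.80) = -224.00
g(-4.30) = 284.13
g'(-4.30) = -197.11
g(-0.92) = 1.11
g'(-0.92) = -9.32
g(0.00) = -1.24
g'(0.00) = 1.33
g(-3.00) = 96.56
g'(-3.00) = -97.22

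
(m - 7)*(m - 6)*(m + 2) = m^3 - 11*m^2 + 16*m + 84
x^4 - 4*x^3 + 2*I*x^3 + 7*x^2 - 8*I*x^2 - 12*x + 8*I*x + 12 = (x - 2)^2*(x - I)*(x + 3*I)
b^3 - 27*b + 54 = (b - 3)^2*(b + 6)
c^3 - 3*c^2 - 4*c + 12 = (c - 3)*(c - 2)*(c + 2)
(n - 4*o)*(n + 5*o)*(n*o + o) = n^3*o + n^2*o^2 + n^2*o - 20*n*o^3 + n*o^2 - 20*o^3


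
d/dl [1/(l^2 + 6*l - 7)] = 2*(-l - 3)/(l^2 + 6*l - 7)^2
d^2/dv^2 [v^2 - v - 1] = 2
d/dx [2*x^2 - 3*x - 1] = 4*x - 3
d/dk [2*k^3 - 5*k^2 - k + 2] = 6*k^2 - 10*k - 1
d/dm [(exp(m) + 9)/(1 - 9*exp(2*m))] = (18*(exp(m) + 9)*exp(m) - 9*exp(2*m) + 1)*exp(m)/(9*exp(2*m) - 1)^2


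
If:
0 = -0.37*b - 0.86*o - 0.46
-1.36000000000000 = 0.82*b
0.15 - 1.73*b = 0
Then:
No Solution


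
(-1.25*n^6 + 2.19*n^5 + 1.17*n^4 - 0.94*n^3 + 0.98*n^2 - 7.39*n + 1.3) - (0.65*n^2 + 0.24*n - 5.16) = -1.25*n^6 + 2.19*n^5 + 1.17*n^4 - 0.94*n^3 + 0.33*n^2 - 7.63*n + 6.46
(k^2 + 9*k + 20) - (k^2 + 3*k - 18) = 6*k + 38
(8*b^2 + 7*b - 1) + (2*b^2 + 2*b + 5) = 10*b^2 + 9*b + 4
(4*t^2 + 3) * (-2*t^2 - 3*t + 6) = -8*t^4 - 12*t^3 + 18*t^2 - 9*t + 18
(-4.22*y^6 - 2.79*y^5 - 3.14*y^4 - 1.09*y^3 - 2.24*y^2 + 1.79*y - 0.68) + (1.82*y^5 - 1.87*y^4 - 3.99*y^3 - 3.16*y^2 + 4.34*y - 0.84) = -4.22*y^6 - 0.97*y^5 - 5.01*y^4 - 5.08*y^3 - 5.4*y^2 + 6.13*y - 1.52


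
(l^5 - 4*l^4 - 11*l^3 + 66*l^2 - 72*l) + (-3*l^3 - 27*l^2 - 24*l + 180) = l^5 - 4*l^4 - 14*l^3 + 39*l^2 - 96*l + 180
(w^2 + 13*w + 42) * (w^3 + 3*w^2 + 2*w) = w^5 + 16*w^4 + 83*w^3 + 152*w^2 + 84*w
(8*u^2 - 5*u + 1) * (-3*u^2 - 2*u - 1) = -24*u^4 - u^3 - u^2 + 3*u - 1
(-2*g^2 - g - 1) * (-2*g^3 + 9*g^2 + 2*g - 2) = 4*g^5 - 16*g^4 - 11*g^3 - 7*g^2 + 2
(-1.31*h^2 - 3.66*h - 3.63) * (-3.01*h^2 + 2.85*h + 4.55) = 3.9431*h^4 + 7.2831*h^3 - 5.4652*h^2 - 26.9985*h - 16.5165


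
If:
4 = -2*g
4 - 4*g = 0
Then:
No Solution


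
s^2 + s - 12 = (s - 3)*(s + 4)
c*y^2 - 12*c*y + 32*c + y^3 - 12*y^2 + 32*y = (c + y)*(y - 8)*(y - 4)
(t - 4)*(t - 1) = t^2 - 5*t + 4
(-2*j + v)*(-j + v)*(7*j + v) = 14*j^3 - 19*j^2*v + 4*j*v^2 + v^3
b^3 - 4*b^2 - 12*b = b*(b - 6)*(b + 2)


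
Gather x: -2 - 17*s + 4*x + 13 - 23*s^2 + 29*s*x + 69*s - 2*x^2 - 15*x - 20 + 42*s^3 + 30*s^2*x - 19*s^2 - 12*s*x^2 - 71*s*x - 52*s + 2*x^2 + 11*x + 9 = 42*s^3 - 42*s^2 - 12*s*x^2 + x*(30*s^2 - 42*s)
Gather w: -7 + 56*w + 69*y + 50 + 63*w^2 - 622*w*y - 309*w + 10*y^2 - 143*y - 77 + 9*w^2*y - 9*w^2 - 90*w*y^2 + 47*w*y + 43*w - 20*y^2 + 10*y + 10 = w^2*(9*y + 54) + w*(-90*y^2 - 575*y - 210) - 10*y^2 - 64*y - 24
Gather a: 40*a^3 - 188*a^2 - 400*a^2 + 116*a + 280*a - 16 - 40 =40*a^3 - 588*a^2 + 396*a - 56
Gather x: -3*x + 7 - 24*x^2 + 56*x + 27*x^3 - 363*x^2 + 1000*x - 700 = 27*x^3 - 387*x^2 + 1053*x - 693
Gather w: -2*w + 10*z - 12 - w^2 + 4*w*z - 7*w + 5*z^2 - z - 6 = -w^2 + w*(4*z - 9) + 5*z^2 + 9*z - 18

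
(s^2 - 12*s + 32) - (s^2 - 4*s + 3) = 29 - 8*s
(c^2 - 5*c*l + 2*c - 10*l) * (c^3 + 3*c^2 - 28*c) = c^5 - 5*c^4*l + 5*c^4 - 25*c^3*l - 22*c^3 + 110*c^2*l - 56*c^2 + 280*c*l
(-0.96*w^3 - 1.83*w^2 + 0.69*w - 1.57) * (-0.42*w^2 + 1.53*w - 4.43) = 0.4032*w^5 - 0.7002*w^4 + 1.1631*w^3 + 9.822*w^2 - 5.4588*w + 6.9551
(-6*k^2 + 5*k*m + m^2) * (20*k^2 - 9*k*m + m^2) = -120*k^4 + 154*k^3*m - 31*k^2*m^2 - 4*k*m^3 + m^4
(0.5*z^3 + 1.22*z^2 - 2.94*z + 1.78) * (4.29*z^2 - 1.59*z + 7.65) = 2.145*z^5 + 4.4388*z^4 - 10.7274*z^3 + 21.6438*z^2 - 25.3212*z + 13.617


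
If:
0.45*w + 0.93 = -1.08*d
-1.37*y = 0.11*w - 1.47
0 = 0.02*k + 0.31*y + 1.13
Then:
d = 5.18939393939394*y - 6.42929292929293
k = -15.5*y - 56.5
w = 13.3636363636364 - 12.4545454545455*y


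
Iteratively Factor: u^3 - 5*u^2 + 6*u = (u - 2)*(u^2 - 3*u) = (u - 3)*(u - 2)*(u)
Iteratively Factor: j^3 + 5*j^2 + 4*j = (j)*(j^2 + 5*j + 4) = j*(j + 4)*(j + 1)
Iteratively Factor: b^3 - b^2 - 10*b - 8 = (b + 1)*(b^2 - 2*b - 8) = (b - 4)*(b + 1)*(b + 2)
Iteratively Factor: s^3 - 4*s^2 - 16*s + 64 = (s - 4)*(s^2 - 16) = (s - 4)*(s + 4)*(s - 4)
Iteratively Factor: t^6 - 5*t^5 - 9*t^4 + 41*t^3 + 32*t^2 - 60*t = (t + 2)*(t^5 - 7*t^4 + 5*t^3 + 31*t^2 - 30*t) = (t - 3)*(t + 2)*(t^4 - 4*t^3 - 7*t^2 + 10*t) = t*(t - 3)*(t + 2)*(t^3 - 4*t^2 - 7*t + 10) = t*(t - 3)*(t + 2)^2*(t^2 - 6*t + 5) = t*(t - 5)*(t - 3)*(t + 2)^2*(t - 1)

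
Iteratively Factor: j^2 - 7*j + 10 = (j - 5)*(j - 2)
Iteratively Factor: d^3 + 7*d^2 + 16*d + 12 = (d + 2)*(d^2 + 5*d + 6) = (d + 2)*(d + 3)*(d + 2)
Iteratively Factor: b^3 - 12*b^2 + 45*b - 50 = (b - 2)*(b^2 - 10*b + 25) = (b - 5)*(b - 2)*(b - 5)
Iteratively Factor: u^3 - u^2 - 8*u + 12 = (u - 2)*(u^2 + u - 6) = (u - 2)^2*(u + 3)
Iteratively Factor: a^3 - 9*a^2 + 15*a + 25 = (a - 5)*(a^2 - 4*a - 5) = (a - 5)^2*(a + 1)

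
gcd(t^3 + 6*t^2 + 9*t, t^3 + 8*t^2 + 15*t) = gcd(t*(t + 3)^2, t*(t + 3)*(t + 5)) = t^2 + 3*t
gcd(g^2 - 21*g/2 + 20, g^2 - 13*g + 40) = g - 8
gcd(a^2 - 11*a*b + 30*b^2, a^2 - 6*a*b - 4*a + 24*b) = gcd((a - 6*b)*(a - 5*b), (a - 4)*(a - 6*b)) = a - 6*b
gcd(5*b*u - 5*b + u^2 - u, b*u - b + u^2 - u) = u - 1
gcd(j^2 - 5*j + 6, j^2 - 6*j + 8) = j - 2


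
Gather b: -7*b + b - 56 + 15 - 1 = -6*b - 42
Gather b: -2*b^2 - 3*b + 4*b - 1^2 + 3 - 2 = -2*b^2 + b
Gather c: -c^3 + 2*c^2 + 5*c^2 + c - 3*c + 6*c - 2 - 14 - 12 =-c^3 + 7*c^2 + 4*c - 28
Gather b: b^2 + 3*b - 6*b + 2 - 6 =b^2 - 3*b - 4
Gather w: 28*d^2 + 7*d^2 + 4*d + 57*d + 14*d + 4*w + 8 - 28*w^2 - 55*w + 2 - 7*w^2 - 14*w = 35*d^2 + 75*d - 35*w^2 - 65*w + 10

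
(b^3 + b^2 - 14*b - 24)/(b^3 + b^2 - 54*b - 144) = (b^2 - 2*b - 8)/(b^2 - 2*b - 48)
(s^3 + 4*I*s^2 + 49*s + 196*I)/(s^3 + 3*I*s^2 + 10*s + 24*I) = (s^2 + 49)/(s^2 - I*s + 6)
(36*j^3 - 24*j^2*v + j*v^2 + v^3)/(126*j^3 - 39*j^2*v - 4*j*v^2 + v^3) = (-2*j + v)/(-7*j + v)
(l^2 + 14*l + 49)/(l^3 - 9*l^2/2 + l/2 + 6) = 2*(l^2 + 14*l + 49)/(2*l^3 - 9*l^2 + l + 12)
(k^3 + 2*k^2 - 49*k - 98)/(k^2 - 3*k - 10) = (k^2 - 49)/(k - 5)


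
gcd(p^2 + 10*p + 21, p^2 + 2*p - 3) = p + 3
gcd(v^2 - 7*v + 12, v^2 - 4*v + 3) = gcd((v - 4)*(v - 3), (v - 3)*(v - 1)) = v - 3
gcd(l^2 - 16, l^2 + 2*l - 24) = l - 4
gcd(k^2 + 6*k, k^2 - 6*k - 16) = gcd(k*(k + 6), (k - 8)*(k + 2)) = 1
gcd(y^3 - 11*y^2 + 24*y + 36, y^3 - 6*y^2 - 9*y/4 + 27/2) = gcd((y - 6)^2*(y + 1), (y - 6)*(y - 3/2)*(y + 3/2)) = y - 6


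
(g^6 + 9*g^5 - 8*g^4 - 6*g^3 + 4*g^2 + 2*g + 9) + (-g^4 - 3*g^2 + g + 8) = g^6 + 9*g^5 - 9*g^4 - 6*g^3 + g^2 + 3*g + 17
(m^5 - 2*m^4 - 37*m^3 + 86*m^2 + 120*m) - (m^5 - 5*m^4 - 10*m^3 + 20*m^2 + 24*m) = 3*m^4 - 27*m^3 + 66*m^2 + 96*m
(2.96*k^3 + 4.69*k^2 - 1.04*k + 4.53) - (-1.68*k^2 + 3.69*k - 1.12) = 2.96*k^3 + 6.37*k^2 - 4.73*k + 5.65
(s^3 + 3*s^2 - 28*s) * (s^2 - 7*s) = s^5 - 4*s^4 - 49*s^3 + 196*s^2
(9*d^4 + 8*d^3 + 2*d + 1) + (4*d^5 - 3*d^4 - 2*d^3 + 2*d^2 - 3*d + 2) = 4*d^5 + 6*d^4 + 6*d^3 + 2*d^2 - d + 3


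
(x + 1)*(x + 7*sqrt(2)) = x^2 + x + 7*sqrt(2)*x + 7*sqrt(2)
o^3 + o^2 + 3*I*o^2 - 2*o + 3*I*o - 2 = (o + 1)*(o + I)*(o + 2*I)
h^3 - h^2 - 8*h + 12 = (h - 2)^2*(h + 3)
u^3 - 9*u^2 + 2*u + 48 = (u - 8)*(u - 3)*(u + 2)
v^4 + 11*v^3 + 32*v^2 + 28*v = v*(v + 2)^2*(v + 7)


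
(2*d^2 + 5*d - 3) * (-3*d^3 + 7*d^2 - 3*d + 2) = -6*d^5 - d^4 + 38*d^3 - 32*d^2 + 19*d - 6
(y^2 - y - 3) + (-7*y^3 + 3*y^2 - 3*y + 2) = -7*y^3 + 4*y^2 - 4*y - 1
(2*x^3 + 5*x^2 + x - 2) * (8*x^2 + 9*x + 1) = 16*x^5 + 58*x^4 + 55*x^3 - 2*x^2 - 17*x - 2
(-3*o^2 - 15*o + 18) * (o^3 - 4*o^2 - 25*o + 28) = -3*o^5 - 3*o^4 + 153*o^3 + 219*o^2 - 870*o + 504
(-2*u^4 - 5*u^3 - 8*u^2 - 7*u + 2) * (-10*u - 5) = 20*u^5 + 60*u^4 + 105*u^3 + 110*u^2 + 15*u - 10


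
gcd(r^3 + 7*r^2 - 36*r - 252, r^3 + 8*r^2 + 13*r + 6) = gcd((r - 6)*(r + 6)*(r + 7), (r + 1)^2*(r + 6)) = r + 6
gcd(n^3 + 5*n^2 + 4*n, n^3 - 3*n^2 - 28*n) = n^2 + 4*n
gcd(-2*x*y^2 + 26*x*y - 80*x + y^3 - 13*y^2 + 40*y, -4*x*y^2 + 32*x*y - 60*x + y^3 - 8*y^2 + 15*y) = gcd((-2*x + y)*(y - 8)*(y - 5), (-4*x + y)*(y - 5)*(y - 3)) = y - 5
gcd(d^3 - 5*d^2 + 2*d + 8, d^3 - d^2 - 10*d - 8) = d^2 - 3*d - 4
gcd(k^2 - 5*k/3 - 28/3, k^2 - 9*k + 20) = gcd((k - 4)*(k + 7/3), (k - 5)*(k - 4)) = k - 4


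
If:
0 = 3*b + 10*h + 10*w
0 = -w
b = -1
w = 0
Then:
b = -1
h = 3/10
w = 0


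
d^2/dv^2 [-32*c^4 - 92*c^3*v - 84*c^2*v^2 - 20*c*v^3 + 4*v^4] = -168*c^2 - 120*c*v + 48*v^2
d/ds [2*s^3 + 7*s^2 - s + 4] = 6*s^2 + 14*s - 1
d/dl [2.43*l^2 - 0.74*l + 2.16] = 4.86*l - 0.74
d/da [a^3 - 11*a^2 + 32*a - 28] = 3*a^2 - 22*a + 32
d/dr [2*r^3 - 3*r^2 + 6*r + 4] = 6*r^2 - 6*r + 6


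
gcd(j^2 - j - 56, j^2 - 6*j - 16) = j - 8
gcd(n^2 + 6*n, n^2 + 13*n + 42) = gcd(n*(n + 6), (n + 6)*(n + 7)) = n + 6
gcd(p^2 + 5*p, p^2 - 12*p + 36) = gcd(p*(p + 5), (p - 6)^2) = 1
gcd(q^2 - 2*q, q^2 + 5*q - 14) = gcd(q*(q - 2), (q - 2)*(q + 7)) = q - 2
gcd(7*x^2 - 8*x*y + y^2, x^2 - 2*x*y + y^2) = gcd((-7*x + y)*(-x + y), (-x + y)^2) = x - y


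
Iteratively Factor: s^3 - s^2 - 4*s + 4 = (s - 2)*(s^2 + s - 2) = (s - 2)*(s - 1)*(s + 2)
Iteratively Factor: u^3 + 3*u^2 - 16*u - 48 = (u + 4)*(u^2 - u - 12) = (u + 3)*(u + 4)*(u - 4)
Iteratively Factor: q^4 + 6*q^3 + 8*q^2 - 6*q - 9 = (q + 3)*(q^3 + 3*q^2 - q - 3) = (q + 3)^2*(q^2 - 1) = (q - 1)*(q + 3)^2*(q + 1)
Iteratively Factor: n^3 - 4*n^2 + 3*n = (n - 1)*(n^2 - 3*n) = (n - 3)*(n - 1)*(n)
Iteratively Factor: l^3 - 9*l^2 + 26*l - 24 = (l - 4)*(l^2 - 5*l + 6) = (l - 4)*(l - 2)*(l - 3)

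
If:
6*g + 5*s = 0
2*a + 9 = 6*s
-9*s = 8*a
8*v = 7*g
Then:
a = -27/22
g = -10/11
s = 12/11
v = -35/44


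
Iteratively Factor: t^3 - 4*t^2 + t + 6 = (t - 3)*(t^2 - t - 2) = (t - 3)*(t + 1)*(t - 2)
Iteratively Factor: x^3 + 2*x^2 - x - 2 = (x - 1)*(x^2 + 3*x + 2) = (x - 1)*(x + 2)*(x + 1)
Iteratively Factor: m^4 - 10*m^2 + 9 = (m - 3)*(m^3 + 3*m^2 - m - 3) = (m - 3)*(m - 1)*(m^2 + 4*m + 3) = (m - 3)*(m - 1)*(m + 1)*(m + 3)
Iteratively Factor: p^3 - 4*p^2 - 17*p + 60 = (p - 3)*(p^2 - p - 20) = (p - 3)*(p + 4)*(p - 5)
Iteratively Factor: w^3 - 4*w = (w - 2)*(w^2 + 2*w) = (w - 2)*(w + 2)*(w)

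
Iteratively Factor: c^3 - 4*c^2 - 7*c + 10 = (c - 5)*(c^2 + c - 2) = (c - 5)*(c + 2)*(c - 1)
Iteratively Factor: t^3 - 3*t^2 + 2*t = (t - 1)*(t^2 - 2*t) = t*(t - 1)*(t - 2)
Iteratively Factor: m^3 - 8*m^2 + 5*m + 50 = (m - 5)*(m^2 - 3*m - 10) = (m - 5)^2*(m + 2)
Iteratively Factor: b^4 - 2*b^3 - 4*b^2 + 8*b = (b - 2)*(b^3 - 4*b) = b*(b - 2)*(b^2 - 4) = b*(b - 2)*(b + 2)*(b - 2)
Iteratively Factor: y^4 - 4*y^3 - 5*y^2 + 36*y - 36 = (y - 2)*(y^3 - 2*y^2 - 9*y + 18) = (y - 2)^2*(y^2 - 9) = (y - 2)^2*(y + 3)*(y - 3)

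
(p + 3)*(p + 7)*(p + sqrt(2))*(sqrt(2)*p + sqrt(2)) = sqrt(2)*p^4 + 2*p^3 + 11*sqrt(2)*p^3 + 22*p^2 + 31*sqrt(2)*p^2 + 21*sqrt(2)*p + 62*p + 42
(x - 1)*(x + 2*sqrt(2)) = x^2 - x + 2*sqrt(2)*x - 2*sqrt(2)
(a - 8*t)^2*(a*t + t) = a^3*t - 16*a^2*t^2 + a^2*t + 64*a*t^3 - 16*a*t^2 + 64*t^3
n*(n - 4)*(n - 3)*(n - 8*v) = n^4 - 8*n^3*v - 7*n^3 + 56*n^2*v + 12*n^2 - 96*n*v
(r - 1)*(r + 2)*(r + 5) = r^3 + 6*r^2 + 3*r - 10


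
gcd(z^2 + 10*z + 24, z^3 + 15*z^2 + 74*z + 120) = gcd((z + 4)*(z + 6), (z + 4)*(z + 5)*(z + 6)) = z^2 + 10*z + 24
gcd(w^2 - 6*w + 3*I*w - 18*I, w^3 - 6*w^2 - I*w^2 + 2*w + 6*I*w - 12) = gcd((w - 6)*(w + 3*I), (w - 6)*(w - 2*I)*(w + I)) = w - 6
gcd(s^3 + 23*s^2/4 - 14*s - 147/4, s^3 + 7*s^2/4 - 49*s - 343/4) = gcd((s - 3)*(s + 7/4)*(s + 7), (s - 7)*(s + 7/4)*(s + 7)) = s^2 + 35*s/4 + 49/4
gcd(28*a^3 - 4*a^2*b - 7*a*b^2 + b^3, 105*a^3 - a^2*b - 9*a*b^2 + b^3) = 7*a - b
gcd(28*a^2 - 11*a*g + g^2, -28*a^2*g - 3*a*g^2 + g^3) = 7*a - g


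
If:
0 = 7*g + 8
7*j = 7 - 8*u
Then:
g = -8/7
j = 1 - 8*u/7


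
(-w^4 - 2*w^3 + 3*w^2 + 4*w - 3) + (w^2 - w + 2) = -w^4 - 2*w^3 + 4*w^2 + 3*w - 1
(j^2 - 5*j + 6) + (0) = j^2 - 5*j + 6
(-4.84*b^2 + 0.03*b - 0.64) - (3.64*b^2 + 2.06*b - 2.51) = -8.48*b^2 - 2.03*b + 1.87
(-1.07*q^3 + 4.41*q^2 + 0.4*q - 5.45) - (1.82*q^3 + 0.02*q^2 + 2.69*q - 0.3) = -2.89*q^3 + 4.39*q^2 - 2.29*q - 5.15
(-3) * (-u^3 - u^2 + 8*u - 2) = 3*u^3 + 3*u^2 - 24*u + 6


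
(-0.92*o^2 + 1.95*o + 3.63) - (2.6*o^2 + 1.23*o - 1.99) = -3.52*o^2 + 0.72*o + 5.62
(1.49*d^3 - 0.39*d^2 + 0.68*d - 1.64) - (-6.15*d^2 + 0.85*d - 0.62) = 1.49*d^3 + 5.76*d^2 - 0.17*d - 1.02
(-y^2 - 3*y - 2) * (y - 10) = -y^3 + 7*y^2 + 28*y + 20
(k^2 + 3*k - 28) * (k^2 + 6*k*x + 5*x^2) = k^4 + 6*k^3*x + 3*k^3 + 5*k^2*x^2 + 18*k^2*x - 28*k^2 + 15*k*x^2 - 168*k*x - 140*x^2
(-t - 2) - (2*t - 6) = 4 - 3*t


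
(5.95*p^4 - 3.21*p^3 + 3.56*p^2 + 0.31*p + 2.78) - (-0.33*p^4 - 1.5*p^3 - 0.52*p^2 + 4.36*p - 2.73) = 6.28*p^4 - 1.71*p^3 + 4.08*p^2 - 4.05*p + 5.51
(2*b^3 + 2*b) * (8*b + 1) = 16*b^4 + 2*b^3 + 16*b^2 + 2*b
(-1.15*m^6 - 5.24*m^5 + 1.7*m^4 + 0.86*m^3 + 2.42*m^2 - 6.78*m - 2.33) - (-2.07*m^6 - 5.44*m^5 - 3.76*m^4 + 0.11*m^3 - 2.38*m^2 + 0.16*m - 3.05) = 0.92*m^6 + 0.2*m^5 + 5.46*m^4 + 0.75*m^3 + 4.8*m^2 - 6.94*m + 0.72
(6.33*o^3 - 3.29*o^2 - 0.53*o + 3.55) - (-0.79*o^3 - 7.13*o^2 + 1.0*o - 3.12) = 7.12*o^3 + 3.84*o^2 - 1.53*o + 6.67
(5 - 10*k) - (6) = -10*k - 1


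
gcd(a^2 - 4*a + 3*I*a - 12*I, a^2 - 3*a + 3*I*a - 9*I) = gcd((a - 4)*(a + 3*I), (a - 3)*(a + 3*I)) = a + 3*I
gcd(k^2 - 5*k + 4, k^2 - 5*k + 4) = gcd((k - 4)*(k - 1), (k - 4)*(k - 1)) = k^2 - 5*k + 4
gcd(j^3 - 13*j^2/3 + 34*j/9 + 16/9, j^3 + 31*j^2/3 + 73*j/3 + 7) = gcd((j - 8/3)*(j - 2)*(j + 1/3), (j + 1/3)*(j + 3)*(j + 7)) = j + 1/3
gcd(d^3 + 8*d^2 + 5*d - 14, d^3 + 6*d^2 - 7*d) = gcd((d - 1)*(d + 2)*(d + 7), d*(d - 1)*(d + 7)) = d^2 + 6*d - 7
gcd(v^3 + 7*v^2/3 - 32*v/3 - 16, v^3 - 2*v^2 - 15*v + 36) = v^2 + v - 12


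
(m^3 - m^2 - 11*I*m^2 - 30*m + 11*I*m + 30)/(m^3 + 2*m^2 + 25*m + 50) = (m^2 - m*(1 + 6*I) + 6*I)/(m^2 + m*(2 + 5*I) + 10*I)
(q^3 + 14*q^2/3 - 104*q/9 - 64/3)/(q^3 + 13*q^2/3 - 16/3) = (q^2 + 10*q/3 - 16)/(q^2 + 3*q - 4)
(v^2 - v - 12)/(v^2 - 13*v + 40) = (v^2 - v - 12)/(v^2 - 13*v + 40)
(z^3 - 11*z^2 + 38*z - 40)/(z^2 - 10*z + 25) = (z^2 - 6*z + 8)/(z - 5)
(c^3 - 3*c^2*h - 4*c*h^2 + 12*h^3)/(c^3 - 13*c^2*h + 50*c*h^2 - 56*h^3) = (c^2 - c*h - 6*h^2)/(c^2 - 11*c*h + 28*h^2)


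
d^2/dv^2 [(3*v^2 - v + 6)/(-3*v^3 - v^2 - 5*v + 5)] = 2*(-27*v^6 + 27*v^5 - 180*v^4 - 458*v^3 - 243*v^2 - 345*v - 230)/(27*v^9 + 27*v^8 + 144*v^7 - 44*v^6 + 150*v^5 - 390*v^4 + 200*v^3 - 300*v^2 + 375*v - 125)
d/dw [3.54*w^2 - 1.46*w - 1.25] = 7.08*w - 1.46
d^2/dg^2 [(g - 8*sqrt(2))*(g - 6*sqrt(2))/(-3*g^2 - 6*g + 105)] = 2*(2*g^3 + 14*sqrt(2)*g^3 - 393*g^2 - 576*g + 1470*sqrt(2)*g - 4969 + 980*sqrt(2))/(3*(g^6 + 6*g^5 - 93*g^4 - 412*g^3 + 3255*g^2 + 7350*g - 42875))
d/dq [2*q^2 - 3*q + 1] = 4*q - 3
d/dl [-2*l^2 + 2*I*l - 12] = -4*l + 2*I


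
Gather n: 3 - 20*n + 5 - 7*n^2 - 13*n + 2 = -7*n^2 - 33*n + 10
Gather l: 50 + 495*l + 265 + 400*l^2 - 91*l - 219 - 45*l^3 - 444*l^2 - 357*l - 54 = -45*l^3 - 44*l^2 + 47*l + 42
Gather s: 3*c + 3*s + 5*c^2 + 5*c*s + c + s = 5*c^2 + 4*c + s*(5*c + 4)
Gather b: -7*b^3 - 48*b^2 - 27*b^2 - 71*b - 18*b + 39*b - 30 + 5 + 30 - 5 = -7*b^3 - 75*b^2 - 50*b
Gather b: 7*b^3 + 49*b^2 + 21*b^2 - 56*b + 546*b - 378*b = 7*b^3 + 70*b^2 + 112*b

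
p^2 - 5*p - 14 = (p - 7)*(p + 2)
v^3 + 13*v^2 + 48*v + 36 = (v + 1)*(v + 6)^2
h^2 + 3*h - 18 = (h - 3)*(h + 6)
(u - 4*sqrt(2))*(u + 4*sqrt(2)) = u^2 - 32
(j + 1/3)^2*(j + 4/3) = j^3 + 2*j^2 + j + 4/27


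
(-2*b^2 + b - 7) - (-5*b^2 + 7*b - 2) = 3*b^2 - 6*b - 5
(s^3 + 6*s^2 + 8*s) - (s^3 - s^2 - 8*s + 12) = 7*s^2 + 16*s - 12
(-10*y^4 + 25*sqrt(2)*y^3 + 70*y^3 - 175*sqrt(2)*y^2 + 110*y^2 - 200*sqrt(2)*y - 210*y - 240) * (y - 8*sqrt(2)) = -10*y^5 + 70*y^4 + 105*sqrt(2)*y^4 - 735*sqrt(2)*y^3 - 290*y^3 - 1080*sqrt(2)*y^2 + 2590*y^2 + 1680*sqrt(2)*y + 2960*y + 1920*sqrt(2)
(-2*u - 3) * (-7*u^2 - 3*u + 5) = 14*u^3 + 27*u^2 - u - 15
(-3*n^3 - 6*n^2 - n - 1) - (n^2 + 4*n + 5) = -3*n^3 - 7*n^2 - 5*n - 6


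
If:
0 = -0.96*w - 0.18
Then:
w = -0.19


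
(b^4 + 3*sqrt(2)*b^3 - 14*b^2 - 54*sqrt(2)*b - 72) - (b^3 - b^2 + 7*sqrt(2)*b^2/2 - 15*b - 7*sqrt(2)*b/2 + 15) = b^4 - b^3 + 3*sqrt(2)*b^3 - 13*b^2 - 7*sqrt(2)*b^2/2 - 101*sqrt(2)*b/2 + 15*b - 87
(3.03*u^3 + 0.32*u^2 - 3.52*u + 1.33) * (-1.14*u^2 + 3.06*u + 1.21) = -3.4542*u^5 + 8.907*u^4 + 8.6583*u^3 - 11.9002*u^2 - 0.1894*u + 1.6093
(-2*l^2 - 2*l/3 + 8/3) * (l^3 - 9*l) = -2*l^5 - 2*l^4/3 + 62*l^3/3 + 6*l^2 - 24*l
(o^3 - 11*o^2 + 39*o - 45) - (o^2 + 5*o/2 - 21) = o^3 - 12*o^2 + 73*o/2 - 24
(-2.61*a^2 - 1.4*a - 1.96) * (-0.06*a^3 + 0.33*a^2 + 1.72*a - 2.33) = 0.1566*a^5 - 0.7773*a^4 - 4.8336*a^3 + 3.0265*a^2 - 0.1092*a + 4.5668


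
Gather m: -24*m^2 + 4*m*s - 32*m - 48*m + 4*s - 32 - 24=-24*m^2 + m*(4*s - 80) + 4*s - 56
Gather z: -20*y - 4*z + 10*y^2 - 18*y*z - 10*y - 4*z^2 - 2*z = 10*y^2 - 30*y - 4*z^2 + z*(-18*y - 6)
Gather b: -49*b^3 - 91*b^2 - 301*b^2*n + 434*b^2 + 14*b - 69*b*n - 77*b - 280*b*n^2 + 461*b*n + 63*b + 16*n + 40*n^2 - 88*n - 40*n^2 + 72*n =-49*b^3 + b^2*(343 - 301*n) + b*(-280*n^2 + 392*n)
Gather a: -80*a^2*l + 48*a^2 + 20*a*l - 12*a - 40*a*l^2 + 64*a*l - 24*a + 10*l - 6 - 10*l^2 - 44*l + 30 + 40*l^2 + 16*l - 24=a^2*(48 - 80*l) + a*(-40*l^2 + 84*l - 36) + 30*l^2 - 18*l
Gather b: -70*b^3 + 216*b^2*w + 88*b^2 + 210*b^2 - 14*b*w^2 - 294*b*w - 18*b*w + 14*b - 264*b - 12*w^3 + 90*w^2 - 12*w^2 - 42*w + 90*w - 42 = -70*b^3 + b^2*(216*w + 298) + b*(-14*w^2 - 312*w - 250) - 12*w^3 + 78*w^2 + 48*w - 42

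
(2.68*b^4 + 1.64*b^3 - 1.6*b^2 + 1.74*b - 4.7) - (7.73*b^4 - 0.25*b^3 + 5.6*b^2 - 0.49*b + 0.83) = -5.05*b^4 + 1.89*b^3 - 7.2*b^2 + 2.23*b - 5.53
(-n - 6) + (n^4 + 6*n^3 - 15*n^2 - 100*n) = n^4 + 6*n^3 - 15*n^2 - 101*n - 6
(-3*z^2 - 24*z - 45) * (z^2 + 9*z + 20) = -3*z^4 - 51*z^3 - 321*z^2 - 885*z - 900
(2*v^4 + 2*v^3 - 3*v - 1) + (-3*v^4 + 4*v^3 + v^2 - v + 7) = -v^4 + 6*v^3 + v^2 - 4*v + 6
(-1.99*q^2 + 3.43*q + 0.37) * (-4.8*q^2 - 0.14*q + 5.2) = 9.552*q^4 - 16.1854*q^3 - 12.6042*q^2 + 17.7842*q + 1.924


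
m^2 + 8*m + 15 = (m + 3)*(m + 5)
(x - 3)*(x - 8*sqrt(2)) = x^2 - 8*sqrt(2)*x - 3*x + 24*sqrt(2)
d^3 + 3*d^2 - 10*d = d*(d - 2)*(d + 5)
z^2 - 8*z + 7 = (z - 7)*(z - 1)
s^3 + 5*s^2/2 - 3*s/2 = s*(s - 1/2)*(s + 3)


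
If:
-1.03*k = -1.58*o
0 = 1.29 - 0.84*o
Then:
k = 2.36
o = 1.54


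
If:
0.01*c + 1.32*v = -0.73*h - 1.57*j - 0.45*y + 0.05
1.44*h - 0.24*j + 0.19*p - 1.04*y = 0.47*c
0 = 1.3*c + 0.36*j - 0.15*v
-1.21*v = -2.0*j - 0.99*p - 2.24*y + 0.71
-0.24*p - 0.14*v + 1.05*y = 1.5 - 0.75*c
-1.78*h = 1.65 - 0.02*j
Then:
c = 15.35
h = -1.36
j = -38.45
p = 90.61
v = 40.74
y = 16.61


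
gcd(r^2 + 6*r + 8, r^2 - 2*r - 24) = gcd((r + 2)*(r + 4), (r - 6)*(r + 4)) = r + 4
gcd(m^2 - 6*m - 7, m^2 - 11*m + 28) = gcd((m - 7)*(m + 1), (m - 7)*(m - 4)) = m - 7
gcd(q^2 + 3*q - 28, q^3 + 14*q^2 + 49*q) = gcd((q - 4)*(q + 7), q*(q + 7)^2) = q + 7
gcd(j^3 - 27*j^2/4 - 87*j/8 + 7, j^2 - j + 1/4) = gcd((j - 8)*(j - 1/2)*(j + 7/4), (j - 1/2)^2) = j - 1/2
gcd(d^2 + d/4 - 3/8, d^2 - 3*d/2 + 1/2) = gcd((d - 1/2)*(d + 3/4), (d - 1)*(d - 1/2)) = d - 1/2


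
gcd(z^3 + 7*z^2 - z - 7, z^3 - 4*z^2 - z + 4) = z^2 - 1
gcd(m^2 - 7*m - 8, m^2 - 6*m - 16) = m - 8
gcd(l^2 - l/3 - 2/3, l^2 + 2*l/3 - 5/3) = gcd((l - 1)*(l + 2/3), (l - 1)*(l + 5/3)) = l - 1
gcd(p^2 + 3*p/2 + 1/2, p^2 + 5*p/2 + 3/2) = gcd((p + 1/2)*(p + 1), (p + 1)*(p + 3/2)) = p + 1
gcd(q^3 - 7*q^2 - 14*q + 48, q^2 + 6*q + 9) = q + 3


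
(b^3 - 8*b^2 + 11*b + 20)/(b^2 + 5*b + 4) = (b^2 - 9*b + 20)/(b + 4)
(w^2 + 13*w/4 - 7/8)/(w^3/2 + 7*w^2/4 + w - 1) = (8*w^2 + 26*w - 7)/(2*(2*w^3 + 7*w^2 + 4*w - 4))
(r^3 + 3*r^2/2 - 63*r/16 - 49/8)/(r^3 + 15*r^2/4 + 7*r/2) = (4*r^2 - r - 14)/(4*r*(r + 2))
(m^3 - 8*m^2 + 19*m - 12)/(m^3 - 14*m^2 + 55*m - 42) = (m^2 - 7*m + 12)/(m^2 - 13*m + 42)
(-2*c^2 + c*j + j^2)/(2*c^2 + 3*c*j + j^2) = (-c + j)/(c + j)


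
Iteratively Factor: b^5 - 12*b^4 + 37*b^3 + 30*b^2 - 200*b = (b - 5)*(b^4 - 7*b^3 + 2*b^2 + 40*b) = (b - 5)^2*(b^3 - 2*b^2 - 8*b) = (b - 5)^2*(b + 2)*(b^2 - 4*b) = b*(b - 5)^2*(b + 2)*(b - 4)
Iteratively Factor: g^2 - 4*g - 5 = (g + 1)*(g - 5)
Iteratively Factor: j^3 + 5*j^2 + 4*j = (j + 4)*(j^2 + j) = j*(j + 4)*(j + 1)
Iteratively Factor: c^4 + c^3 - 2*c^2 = (c - 1)*(c^3 + 2*c^2) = c*(c - 1)*(c^2 + 2*c) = c^2*(c - 1)*(c + 2)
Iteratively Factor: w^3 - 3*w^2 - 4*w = (w)*(w^2 - 3*w - 4) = w*(w + 1)*(w - 4)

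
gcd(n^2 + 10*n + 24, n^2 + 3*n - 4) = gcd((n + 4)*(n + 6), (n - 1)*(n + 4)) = n + 4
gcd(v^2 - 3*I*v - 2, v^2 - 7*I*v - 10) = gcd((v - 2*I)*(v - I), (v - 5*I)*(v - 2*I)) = v - 2*I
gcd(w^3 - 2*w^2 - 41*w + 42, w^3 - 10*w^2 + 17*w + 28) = w - 7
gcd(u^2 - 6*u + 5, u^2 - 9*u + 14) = 1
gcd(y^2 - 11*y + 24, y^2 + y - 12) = y - 3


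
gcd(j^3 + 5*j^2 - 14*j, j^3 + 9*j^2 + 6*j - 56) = j^2 + 5*j - 14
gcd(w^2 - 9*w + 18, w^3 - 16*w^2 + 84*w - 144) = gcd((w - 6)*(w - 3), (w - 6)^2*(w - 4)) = w - 6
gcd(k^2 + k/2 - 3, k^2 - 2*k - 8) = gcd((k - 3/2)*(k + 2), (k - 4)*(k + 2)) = k + 2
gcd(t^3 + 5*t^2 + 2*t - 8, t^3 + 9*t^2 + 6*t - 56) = t + 4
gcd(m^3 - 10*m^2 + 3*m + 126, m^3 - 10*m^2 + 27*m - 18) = m - 6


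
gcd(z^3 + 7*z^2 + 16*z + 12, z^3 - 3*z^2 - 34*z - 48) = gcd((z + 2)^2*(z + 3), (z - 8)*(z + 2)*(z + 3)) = z^2 + 5*z + 6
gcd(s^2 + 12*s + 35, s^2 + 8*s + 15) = s + 5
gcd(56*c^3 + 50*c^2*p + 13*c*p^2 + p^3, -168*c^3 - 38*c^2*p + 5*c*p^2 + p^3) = 28*c^2 + 11*c*p + p^2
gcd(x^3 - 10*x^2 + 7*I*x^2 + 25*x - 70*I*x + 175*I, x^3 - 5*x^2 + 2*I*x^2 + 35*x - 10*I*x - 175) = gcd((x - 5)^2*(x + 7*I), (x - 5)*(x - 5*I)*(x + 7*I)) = x^2 + x*(-5 + 7*I) - 35*I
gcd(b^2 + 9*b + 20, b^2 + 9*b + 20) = b^2 + 9*b + 20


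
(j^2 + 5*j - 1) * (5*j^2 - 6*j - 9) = 5*j^4 + 19*j^3 - 44*j^2 - 39*j + 9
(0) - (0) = 0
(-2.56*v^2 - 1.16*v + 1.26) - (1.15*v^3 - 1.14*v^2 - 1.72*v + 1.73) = -1.15*v^3 - 1.42*v^2 + 0.56*v - 0.47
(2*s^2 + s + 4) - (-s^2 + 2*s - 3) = 3*s^2 - s + 7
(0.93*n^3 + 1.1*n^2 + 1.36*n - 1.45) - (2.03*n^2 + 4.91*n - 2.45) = 0.93*n^3 - 0.93*n^2 - 3.55*n + 1.0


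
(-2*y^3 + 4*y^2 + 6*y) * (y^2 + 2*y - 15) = -2*y^5 + 44*y^3 - 48*y^2 - 90*y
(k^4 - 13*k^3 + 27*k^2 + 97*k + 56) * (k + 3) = k^5 - 10*k^4 - 12*k^3 + 178*k^2 + 347*k + 168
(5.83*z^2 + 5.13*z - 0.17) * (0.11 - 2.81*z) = -16.3823*z^3 - 13.774*z^2 + 1.042*z - 0.0187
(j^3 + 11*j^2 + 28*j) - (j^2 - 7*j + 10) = j^3 + 10*j^2 + 35*j - 10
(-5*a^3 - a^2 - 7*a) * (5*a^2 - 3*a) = -25*a^5 + 10*a^4 - 32*a^3 + 21*a^2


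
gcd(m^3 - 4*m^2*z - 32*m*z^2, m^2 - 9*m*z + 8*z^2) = -m + 8*z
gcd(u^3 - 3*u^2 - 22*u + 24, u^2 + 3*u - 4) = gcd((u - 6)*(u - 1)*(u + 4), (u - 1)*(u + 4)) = u^2 + 3*u - 4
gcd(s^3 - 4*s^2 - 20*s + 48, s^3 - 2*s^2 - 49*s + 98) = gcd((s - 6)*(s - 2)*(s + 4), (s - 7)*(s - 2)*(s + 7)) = s - 2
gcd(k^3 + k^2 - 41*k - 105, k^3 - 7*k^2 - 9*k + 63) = k^2 - 4*k - 21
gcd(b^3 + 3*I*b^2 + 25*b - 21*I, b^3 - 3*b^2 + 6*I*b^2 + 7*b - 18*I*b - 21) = b^2 + 6*I*b + 7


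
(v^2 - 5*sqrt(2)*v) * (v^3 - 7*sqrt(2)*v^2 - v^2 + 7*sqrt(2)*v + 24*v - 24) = v^5 - 12*sqrt(2)*v^4 - v^4 + 12*sqrt(2)*v^3 + 94*v^3 - 120*sqrt(2)*v^2 - 94*v^2 + 120*sqrt(2)*v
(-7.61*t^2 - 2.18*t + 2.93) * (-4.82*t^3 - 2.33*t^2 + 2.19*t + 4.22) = 36.6802*t^5 + 28.2389*t^4 - 25.7091*t^3 - 43.7153*t^2 - 2.7829*t + 12.3646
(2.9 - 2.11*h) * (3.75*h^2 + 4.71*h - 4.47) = -7.9125*h^3 + 0.936900000000001*h^2 + 23.0907*h - 12.963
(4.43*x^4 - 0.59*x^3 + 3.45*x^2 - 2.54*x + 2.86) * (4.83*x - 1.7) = 21.3969*x^5 - 10.3807*x^4 + 17.6665*x^3 - 18.1332*x^2 + 18.1318*x - 4.862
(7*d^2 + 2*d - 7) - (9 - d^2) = 8*d^2 + 2*d - 16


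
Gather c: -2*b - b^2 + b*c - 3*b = -b^2 + b*c - 5*b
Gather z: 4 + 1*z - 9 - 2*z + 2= -z - 3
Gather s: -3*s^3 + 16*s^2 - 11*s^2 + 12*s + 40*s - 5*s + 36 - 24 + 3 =-3*s^3 + 5*s^2 + 47*s + 15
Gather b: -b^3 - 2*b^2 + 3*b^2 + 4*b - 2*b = -b^3 + b^2 + 2*b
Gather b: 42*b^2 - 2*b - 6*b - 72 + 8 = 42*b^2 - 8*b - 64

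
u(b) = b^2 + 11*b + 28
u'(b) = 2*b + 11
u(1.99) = 53.85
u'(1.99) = 14.98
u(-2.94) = 4.30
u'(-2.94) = 5.12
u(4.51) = 97.95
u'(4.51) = 20.02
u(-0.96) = 18.36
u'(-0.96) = 9.08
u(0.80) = 37.44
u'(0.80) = 12.60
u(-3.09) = 3.56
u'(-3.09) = 4.82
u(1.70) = 49.59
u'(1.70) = 14.40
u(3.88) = 85.73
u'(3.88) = 18.76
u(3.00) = 70.00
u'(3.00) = 17.00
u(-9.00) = 10.00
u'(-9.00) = -7.00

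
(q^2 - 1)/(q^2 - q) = (q + 1)/q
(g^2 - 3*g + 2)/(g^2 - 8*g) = (g^2 - 3*g + 2)/(g*(g - 8))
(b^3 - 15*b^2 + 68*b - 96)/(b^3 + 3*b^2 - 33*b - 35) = (b^3 - 15*b^2 + 68*b - 96)/(b^3 + 3*b^2 - 33*b - 35)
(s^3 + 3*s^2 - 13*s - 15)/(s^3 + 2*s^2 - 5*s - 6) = (s^2 + 2*s - 15)/(s^2 + s - 6)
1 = 1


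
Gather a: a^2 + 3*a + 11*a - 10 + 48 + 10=a^2 + 14*a + 48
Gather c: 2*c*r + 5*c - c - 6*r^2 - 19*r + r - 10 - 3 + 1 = c*(2*r + 4) - 6*r^2 - 18*r - 12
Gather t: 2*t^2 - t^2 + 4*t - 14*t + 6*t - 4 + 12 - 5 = t^2 - 4*t + 3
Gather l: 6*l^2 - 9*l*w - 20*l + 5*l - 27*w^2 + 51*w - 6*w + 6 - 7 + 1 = 6*l^2 + l*(-9*w - 15) - 27*w^2 + 45*w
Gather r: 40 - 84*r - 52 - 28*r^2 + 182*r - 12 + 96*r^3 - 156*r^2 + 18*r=96*r^3 - 184*r^2 + 116*r - 24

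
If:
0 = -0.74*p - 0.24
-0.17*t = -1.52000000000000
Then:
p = -0.32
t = 8.94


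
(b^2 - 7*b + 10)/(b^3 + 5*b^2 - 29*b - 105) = (b - 2)/(b^2 + 10*b + 21)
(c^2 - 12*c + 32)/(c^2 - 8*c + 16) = (c - 8)/(c - 4)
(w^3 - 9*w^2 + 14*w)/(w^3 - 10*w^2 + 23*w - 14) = w/(w - 1)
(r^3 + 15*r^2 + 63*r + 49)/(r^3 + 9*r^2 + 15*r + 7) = (r + 7)/(r + 1)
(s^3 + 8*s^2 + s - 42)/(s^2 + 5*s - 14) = s + 3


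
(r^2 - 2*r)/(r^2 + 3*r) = (r - 2)/(r + 3)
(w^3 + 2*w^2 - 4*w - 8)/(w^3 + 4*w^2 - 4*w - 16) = (w + 2)/(w + 4)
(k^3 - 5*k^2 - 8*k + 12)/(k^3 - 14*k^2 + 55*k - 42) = (k + 2)/(k - 7)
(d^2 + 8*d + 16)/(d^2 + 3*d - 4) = (d + 4)/(d - 1)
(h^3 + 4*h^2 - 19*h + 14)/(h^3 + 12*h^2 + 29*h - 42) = (h - 2)/(h + 6)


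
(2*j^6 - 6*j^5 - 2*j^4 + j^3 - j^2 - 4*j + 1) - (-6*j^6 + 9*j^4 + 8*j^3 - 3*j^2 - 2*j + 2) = 8*j^6 - 6*j^5 - 11*j^4 - 7*j^3 + 2*j^2 - 2*j - 1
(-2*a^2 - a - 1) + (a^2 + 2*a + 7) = -a^2 + a + 6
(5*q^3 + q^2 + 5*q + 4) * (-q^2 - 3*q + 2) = -5*q^5 - 16*q^4 + 2*q^3 - 17*q^2 - 2*q + 8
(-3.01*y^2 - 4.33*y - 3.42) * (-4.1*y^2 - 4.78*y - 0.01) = 12.341*y^4 + 32.1408*y^3 + 34.7495*y^2 + 16.3909*y + 0.0342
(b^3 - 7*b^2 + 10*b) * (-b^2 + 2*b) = -b^5 + 9*b^4 - 24*b^3 + 20*b^2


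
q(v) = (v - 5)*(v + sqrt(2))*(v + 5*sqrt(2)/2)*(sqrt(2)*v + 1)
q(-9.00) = 6806.09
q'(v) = sqrt(2)*(v - 5)*(v + sqrt(2))*(v + 5*sqrt(2)/2) + (v - 5)*(v + sqrt(2))*(sqrt(2)*v + 1) + (v - 5)*(v + 5*sqrt(2)/2)*(sqrt(2)*v + 1) + (v + sqrt(2))*(v + 5*sqrt(2)/2)*(sqrt(2)*v + 1) = 4*sqrt(2)*v^3 - 15*sqrt(2)*v^2 + 24*v^2 - 80*v + 17*sqrt(2)*v - 85*sqrt(2)/2 + 5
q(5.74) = 447.73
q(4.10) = -257.61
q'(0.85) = -97.18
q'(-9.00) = -3449.59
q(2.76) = -288.63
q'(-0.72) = -15.48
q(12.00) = 26215.08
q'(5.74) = 785.33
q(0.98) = -103.69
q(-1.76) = -6.18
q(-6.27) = 1177.26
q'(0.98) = -101.94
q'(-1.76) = 21.18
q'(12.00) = 9449.74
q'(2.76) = -69.39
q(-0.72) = 0.20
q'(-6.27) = -989.06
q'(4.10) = 152.19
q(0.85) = -90.74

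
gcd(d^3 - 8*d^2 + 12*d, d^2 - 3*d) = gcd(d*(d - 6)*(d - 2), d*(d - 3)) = d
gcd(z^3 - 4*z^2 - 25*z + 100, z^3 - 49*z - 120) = z + 5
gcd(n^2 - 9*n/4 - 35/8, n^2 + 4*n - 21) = 1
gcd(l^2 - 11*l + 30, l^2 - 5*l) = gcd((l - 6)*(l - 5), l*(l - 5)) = l - 5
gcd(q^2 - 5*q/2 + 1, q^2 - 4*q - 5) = 1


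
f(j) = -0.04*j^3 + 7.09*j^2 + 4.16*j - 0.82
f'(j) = -0.12*j^2 + 14.18*j + 4.16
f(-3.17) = 58.51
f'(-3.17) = -42.00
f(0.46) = 2.59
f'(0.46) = 10.66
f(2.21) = 42.57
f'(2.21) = 34.91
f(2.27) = 44.69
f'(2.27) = 35.73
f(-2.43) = 31.51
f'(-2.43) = -31.01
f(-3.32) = 64.98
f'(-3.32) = -44.24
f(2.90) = 69.90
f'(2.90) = 44.27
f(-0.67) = -0.41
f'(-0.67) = -5.39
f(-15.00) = 1667.03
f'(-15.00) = -235.54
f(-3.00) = 51.59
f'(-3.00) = -39.46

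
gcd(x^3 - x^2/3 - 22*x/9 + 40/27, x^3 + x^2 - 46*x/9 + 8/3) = x^2 - 2*x + 8/9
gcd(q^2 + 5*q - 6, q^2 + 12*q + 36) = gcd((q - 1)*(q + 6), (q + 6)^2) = q + 6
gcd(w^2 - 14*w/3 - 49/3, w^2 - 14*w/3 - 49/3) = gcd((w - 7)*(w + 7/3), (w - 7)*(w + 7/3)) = w^2 - 14*w/3 - 49/3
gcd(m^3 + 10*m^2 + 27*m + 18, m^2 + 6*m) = m + 6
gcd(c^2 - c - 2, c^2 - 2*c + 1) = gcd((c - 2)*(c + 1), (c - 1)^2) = 1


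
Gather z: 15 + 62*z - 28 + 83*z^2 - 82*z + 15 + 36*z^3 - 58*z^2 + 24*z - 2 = 36*z^3 + 25*z^2 + 4*z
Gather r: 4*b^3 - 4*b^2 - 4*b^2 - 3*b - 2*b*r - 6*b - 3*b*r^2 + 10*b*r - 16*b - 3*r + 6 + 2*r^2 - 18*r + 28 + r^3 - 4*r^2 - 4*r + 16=4*b^3 - 8*b^2 - 25*b + r^3 + r^2*(-3*b - 2) + r*(8*b - 25) + 50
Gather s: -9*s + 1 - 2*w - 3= -9*s - 2*w - 2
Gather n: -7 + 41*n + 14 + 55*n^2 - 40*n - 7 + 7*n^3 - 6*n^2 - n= 7*n^3 + 49*n^2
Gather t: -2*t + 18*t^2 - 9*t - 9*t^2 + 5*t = 9*t^2 - 6*t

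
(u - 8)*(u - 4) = u^2 - 12*u + 32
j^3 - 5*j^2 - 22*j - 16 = (j - 8)*(j + 1)*(j + 2)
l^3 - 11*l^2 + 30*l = l*(l - 6)*(l - 5)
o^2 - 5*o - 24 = (o - 8)*(o + 3)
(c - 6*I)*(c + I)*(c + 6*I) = c^3 + I*c^2 + 36*c + 36*I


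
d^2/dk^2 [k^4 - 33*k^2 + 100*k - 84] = 12*k^2 - 66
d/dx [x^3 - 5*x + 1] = 3*x^2 - 5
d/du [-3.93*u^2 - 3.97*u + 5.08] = -7.86*u - 3.97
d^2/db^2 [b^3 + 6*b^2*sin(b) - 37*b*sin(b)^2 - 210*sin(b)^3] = -6*b^2*sin(b) + 24*b*cos(b) - 74*b*cos(2*b) + 6*b + 339*sin(b)/2 - 74*sin(2*b) - 945*sin(3*b)/2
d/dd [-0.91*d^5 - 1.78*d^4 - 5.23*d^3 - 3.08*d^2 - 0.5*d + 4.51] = -4.55*d^4 - 7.12*d^3 - 15.69*d^2 - 6.16*d - 0.5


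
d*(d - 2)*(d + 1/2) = d^3 - 3*d^2/2 - d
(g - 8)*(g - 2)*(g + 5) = g^3 - 5*g^2 - 34*g + 80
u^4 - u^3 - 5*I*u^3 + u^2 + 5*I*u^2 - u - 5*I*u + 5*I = (u - 5*I)*(u + I)*(-I*u + I)*(I*u + 1)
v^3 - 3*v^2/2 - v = v*(v - 2)*(v + 1/2)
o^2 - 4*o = o*(o - 4)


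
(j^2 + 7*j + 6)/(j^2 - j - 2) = (j + 6)/(j - 2)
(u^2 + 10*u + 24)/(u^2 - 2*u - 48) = (u + 4)/(u - 8)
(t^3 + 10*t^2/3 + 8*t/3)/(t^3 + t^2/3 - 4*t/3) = (t + 2)/(t - 1)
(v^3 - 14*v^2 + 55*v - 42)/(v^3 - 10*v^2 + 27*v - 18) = (v - 7)/(v - 3)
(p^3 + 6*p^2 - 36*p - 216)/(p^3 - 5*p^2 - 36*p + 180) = (p + 6)/(p - 5)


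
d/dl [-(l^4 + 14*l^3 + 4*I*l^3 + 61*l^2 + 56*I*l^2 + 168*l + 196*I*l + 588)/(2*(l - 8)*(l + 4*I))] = (-l^5 + l^4*(5 - 8*I) + l^3*(128 + 40*I) + l^2*(248 + 872*I) + l*(-1204 + 1952*I) - 5488 + 3864*I)/(l^4 + l^3*(-16 + 8*I) + l^2*(48 - 128*I) + l*(256 + 512*I) - 1024)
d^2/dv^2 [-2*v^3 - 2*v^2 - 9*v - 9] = -12*v - 4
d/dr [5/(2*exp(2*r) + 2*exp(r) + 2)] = (-5*exp(r) - 5/2)*exp(r)/(exp(2*r) + exp(r) + 1)^2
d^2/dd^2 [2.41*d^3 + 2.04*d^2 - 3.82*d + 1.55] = 14.46*d + 4.08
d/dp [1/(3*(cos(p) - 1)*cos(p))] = (-sin(p)/cos(p)^2 + 2*tan(p))/(3*(cos(p) - 1)^2)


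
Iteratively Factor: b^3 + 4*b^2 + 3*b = (b + 1)*(b^2 + 3*b) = (b + 1)*(b + 3)*(b)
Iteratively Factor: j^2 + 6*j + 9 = (j + 3)*(j + 3)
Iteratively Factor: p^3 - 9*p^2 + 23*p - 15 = (p - 1)*(p^2 - 8*p + 15) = (p - 5)*(p - 1)*(p - 3)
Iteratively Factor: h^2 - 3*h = (h - 3)*(h)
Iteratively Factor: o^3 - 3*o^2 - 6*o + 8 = (o - 4)*(o^2 + o - 2) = (o - 4)*(o - 1)*(o + 2)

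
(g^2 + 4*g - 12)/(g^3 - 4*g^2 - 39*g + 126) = (g - 2)/(g^2 - 10*g + 21)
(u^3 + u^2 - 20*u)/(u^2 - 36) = u*(u^2 + u - 20)/(u^2 - 36)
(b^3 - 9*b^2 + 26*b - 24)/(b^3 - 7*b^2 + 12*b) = (b - 2)/b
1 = 1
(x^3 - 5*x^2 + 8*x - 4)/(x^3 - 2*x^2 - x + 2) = (x - 2)/(x + 1)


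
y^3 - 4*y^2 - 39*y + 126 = (y - 7)*(y - 3)*(y + 6)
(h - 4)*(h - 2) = h^2 - 6*h + 8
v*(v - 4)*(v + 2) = v^3 - 2*v^2 - 8*v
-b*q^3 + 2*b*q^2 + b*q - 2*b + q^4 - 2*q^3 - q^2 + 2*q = (-b + q)*(q - 2)*(q - 1)*(q + 1)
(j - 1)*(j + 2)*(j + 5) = j^3 + 6*j^2 + 3*j - 10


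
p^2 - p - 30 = (p - 6)*(p + 5)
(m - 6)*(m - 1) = m^2 - 7*m + 6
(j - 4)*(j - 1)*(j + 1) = j^3 - 4*j^2 - j + 4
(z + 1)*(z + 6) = z^2 + 7*z + 6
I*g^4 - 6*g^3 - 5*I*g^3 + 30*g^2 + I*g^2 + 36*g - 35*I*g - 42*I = (g - 6)*(g - I)*(g + 7*I)*(I*g + I)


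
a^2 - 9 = (a - 3)*(a + 3)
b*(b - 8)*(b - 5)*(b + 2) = b^4 - 11*b^3 + 14*b^2 + 80*b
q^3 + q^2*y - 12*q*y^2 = q*(q - 3*y)*(q + 4*y)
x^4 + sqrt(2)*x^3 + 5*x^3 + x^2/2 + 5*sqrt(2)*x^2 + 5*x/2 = x*(x + 5)*(x + sqrt(2)/2)^2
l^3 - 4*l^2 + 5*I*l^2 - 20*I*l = l*(l - 4)*(l + 5*I)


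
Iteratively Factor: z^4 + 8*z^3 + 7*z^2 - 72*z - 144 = (z - 3)*(z^3 + 11*z^2 + 40*z + 48) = (z - 3)*(z + 4)*(z^2 + 7*z + 12) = (z - 3)*(z + 4)^2*(z + 3)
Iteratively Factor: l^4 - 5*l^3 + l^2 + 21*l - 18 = (l - 3)*(l^3 - 2*l^2 - 5*l + 6) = (l - 3)^2*(l^2 + l - 2) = (l - 3)^2*(l + 2)*(l - 1)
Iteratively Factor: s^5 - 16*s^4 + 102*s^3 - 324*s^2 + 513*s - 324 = (s - 4)*(s^4 - 12*s^3 + 54*s^2 - 108*s + 81) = (s - 4)*(s - 3)*(s^3 - 9*s^2 + 27*s - 27) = (s - 4)*(s - 3)^2*(s^2 - 6*s + 9) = (s - 4)*(s - 3)^3*(s - 3)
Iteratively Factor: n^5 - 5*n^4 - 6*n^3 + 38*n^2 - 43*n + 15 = (n - 5)*(n^4 - 6*n^2 + 8*n - 3) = (n - 5)*(n - 1)*(n^3 + n^2 - 5*n + 3) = (n - 5)*(n - 1)*(n + 3)*(n^2 - 2*n + 1) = (n - 5)*(n - 1)^2*(n + 3)*(n - 1)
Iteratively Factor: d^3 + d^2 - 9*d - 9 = (d + 3)*(d^2 - 2*d - 3) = (d + 1)*(d + 3)*(d - 3)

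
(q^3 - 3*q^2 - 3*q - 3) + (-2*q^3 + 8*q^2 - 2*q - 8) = -q^3 + 5*q^2 - 5*q - 11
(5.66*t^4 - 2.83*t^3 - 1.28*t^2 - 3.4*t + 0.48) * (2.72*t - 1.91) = 15.3952*t^5 - 18.5082*t^4 + 1.9237*t^3 - 6.8032*t^2 + 7.7996*t - 0.9168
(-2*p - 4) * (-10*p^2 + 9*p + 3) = 20*p^3 + 22*p^2 - 42*p - 12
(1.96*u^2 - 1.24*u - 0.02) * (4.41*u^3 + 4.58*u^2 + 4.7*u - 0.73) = 8.6436*u^5 + 3.5084*u^4 + 3.4446*u^3 - 7.3504*u^2 + 0.8112*u + 0.0146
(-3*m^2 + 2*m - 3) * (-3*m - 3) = 9*m^3 + 3*m^2 + 3*m + 9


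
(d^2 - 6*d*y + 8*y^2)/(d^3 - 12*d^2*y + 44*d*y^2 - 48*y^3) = 1/(d - 6*y)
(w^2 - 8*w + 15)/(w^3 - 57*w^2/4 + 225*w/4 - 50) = 4*(w - 3)/(4*w^2 - 37*w + 40)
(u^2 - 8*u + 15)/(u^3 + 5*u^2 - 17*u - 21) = (u - 5)/(u^2 + 8*u + 7)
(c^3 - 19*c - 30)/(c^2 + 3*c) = c - 3 - 10/c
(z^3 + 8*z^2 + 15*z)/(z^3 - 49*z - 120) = z/(z - 8)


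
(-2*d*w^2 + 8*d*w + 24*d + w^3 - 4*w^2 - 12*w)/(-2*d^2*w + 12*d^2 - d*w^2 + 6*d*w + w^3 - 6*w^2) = (w + 2)/(d + w)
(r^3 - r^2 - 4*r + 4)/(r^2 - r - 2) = (r^2 + r - 2)/(r + 1)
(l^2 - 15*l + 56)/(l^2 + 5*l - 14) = (l^2 - 15*l + 56)/(l^2 + 5*l - 14)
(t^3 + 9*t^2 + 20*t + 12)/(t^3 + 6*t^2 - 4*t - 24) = (t + 1)/(t - 2)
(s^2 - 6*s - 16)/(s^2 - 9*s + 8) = (s + 2)/(s - 1)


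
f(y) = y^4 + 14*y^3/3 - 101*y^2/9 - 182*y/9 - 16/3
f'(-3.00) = 65.11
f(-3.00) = -90.67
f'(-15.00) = -10033.56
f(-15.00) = 32648.00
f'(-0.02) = -19.77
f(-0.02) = -4.93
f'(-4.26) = 20.22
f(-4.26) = -154.28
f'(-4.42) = 7.09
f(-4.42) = -156.49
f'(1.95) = 18.91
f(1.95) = -38.38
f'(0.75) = -27.49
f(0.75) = -24.53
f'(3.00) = 146.44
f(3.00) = 40.00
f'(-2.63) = 62.88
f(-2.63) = -66.82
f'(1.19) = -20.37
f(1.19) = -35.42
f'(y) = 4*y^3 + 14*y^2 - 202*y/9 - 182/9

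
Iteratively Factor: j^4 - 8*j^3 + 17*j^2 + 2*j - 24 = (j + 1)*(j^3 - 9*j^2 + 26*j - 24) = (j - 2)*(j + 1)*(j^2 - 7*j + 12) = (j - 4)*(j - 2)*(j + 1)*(j - 3)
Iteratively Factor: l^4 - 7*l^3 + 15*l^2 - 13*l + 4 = (l - 4)*(l^3 - 3*l^2 + 3*l - 1) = (l - 4)*(l - 1)*(l^2 - 2*l + 1) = (l - 4)*(l - 1)^2*(l - 1)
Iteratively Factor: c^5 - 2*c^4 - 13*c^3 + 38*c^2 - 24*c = (c - 2)*(c^4 - 13*c^2 + 12*c) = (c - 3)*(c - 2)*(c^3 + 3*c^2 - 4*c) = c*(c - 3)*(c - 2)*(c^2 + 3*c - 4) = c*(c - 3)*(c - 2)*(c + 4)*(c - 1)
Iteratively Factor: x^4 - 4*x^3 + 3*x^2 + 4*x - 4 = (x - 2)*(x^3 - 2*x^2 - x + 2) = (x - 2)^2*(x^2 - 1) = (x - 2)^2*(x + 1)*(x - 1)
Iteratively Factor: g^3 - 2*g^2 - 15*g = (g + 3)*(g^2 - 5*g) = (g - 5)*(g + 3)*(g)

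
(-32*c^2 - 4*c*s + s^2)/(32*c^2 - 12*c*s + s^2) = (4*c + s)/(-4*c + s)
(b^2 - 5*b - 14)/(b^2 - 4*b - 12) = (b - 7)/(b - 6)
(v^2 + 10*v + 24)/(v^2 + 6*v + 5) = (v^2 + 10*v + 24)/(v^2 + 6*v + 5)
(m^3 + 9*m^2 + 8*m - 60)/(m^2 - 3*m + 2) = (m^2 + 11*m + 30)/(m - 1)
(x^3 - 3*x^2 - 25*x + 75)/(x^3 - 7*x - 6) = (x^2 - 25)/(x^2 + 3*x + 2)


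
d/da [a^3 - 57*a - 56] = 3*a^2 - 57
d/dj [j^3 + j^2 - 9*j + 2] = 3*j^2 + 2*j - 9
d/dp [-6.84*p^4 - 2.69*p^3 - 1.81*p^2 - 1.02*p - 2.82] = -27.36*p^3 - 8.07*p^2 - 3.62*p - 1.02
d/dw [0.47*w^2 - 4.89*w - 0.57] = 0.94*w - 4.89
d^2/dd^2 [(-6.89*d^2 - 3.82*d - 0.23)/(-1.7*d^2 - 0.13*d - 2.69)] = (19.03422*d^3 - 185.05962*d^2 - 104.50818*d + 94.945944)/(4.913*d^6 + 1.1271*d^5 + 23.40849*d^4 + 3.569137*d^3 + 37.040493*d^2 + 2.822079*d + 19.465109)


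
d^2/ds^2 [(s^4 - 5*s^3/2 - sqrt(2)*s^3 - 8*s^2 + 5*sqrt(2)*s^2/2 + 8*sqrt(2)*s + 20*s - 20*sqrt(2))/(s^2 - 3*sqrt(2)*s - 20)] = 2*(s^6 - 9*sqrt(2)*s^5 - 6*s^4 - 60*s^3 + 426*sqrt(2)*s^3 - 360*sqrt(2)*s^2 + 1560*s^2 - 1440*s - 720*sqrt(2)*s - 4160 - 960*sqrt(2))/(s^6 - 9*sqrt(2)*s^5 - 6*s^4 + 306*sqrt(2)*s^3 + 120*s^2 - 3600*sqrt(2)*s - 8000)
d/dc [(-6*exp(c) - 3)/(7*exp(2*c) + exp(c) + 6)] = 3*((2*exp(c) + 1)*(14*exp(c) + 1) - 14*exp(2*c) - 2*exp(c) - 12)*exp(c)/(7*exp(2*c) + exp(c) + 6)^2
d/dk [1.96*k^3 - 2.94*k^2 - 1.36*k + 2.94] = 5.88*k^2 - 5.88*k - 1.36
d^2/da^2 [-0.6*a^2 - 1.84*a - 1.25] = -1.20000000000000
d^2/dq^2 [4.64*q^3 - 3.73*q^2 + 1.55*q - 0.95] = 27.84*q - 7.46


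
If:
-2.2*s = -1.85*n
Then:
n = 1.18918918918919*s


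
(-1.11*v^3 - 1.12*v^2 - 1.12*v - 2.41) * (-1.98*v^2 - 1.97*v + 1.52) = 2.1978*v^5 + 4.4043*v^4 + 2.7368*v^3 + 5.2758*v^2 + 3.0453*v - 3.6632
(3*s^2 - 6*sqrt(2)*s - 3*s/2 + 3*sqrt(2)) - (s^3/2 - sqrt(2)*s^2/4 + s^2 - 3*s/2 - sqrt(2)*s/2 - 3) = -s^3/2 + sqrt(2)*s^2/4 + 2*s^2 - 11*sqrt(2)*s/2 + 3 + 3*sqrt(2)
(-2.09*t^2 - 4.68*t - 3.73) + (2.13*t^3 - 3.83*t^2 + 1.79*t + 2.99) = 2.13*t^3 - 5.92*t^2 - 2.89*t - 0.74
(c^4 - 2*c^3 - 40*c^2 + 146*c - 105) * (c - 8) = c^5 - 10*c^4 - 24*c^3 + 466*c^2 - 1273*c + 840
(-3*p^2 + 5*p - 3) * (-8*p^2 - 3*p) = 24*p^4 - 31*p^3 + 9*p^2 + 9*p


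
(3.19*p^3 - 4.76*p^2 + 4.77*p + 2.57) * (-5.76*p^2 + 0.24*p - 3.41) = -18.3744*p^5 + 28.1832*p^4 - 39.4955*p^3 + 2.5732*p^2 - 15.6489*p - 8.7637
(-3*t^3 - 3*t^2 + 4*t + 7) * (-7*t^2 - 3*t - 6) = 21*t^5 + 30*t^4 - t^3 - 43*t^2 - 45*t - 42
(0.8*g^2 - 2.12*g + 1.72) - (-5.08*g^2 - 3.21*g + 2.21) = 5.88*g^2 + 1.09*g - 0.49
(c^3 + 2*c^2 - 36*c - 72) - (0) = c^3 + 2*c^2 - 36*c - 72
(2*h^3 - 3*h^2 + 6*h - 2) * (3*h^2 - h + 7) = 6*h^5 - 11*h^4 + 35*h^3 - 33*h^2 + 44*h - 14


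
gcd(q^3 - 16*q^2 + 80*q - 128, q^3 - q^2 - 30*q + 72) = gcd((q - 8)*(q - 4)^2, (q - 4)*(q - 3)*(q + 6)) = q - 4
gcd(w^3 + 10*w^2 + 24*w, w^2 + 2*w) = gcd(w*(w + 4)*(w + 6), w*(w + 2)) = w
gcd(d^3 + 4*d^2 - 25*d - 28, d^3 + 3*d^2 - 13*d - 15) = d + 1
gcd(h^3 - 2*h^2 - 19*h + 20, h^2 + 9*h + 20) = h + 4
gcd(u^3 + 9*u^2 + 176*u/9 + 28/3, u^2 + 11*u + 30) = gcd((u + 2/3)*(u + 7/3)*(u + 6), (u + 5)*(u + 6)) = u + 6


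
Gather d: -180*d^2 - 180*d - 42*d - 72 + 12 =-180*d^2 - 222*d - 60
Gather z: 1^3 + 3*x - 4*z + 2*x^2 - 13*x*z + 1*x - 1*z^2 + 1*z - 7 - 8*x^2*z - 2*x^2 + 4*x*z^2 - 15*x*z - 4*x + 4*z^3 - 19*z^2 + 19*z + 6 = 4*z^3 + z^2*(4*x - 20) + z*(-8*x^2 - 28*x + 16)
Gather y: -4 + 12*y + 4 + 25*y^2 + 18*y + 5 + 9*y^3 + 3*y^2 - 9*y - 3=9*y^3 + 28*y^2 + 21*y + 2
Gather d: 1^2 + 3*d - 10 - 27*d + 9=-24*d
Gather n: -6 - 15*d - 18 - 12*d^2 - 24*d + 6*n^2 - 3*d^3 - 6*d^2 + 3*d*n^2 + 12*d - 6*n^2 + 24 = -3*d^3 - 18*d^2 + 3*d*n^2 - 27*d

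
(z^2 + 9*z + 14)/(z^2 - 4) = (z + 7)/(z - 2)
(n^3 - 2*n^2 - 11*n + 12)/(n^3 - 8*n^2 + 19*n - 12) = (n + 3)/(n - 3)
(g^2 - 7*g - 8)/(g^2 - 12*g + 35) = (g^2 - 7*g - 8)/(g^2 - 12*g + 35)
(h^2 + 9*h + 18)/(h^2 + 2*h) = (h^2 + 9*h + 18)/(h*(h + 2))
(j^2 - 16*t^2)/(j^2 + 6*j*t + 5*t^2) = (j^2 - 16*t^2)/(j^2 + 6*j*t + 5*t^2)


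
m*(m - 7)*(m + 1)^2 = m^4 - 5*m^3 - 13*m^2 - 7*m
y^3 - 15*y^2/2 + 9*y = y*(y - 6)*(y - 3/2)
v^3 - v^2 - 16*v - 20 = (v - 5)*(v + 2)^2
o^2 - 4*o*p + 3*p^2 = (o - 3*p)*(o - p)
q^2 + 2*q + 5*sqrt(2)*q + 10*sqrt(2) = (q + 2)*(q + 5*sqrt(2))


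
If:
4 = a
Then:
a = 4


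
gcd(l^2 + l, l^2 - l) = l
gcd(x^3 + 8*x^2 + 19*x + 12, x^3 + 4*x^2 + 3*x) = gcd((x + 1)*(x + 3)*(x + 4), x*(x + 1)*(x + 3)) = x^2 + 4*x + 3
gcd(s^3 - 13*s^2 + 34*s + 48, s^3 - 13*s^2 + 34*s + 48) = s^3 - 13*s^2 + 34*s + 48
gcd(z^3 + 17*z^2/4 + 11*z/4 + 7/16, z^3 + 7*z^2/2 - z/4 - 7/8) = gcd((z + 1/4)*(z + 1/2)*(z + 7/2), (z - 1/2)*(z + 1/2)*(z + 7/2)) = z^2 + 4*z + 7/4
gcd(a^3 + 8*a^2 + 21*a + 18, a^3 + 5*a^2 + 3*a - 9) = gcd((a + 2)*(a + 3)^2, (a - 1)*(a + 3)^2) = a^2 + 6*a + 9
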